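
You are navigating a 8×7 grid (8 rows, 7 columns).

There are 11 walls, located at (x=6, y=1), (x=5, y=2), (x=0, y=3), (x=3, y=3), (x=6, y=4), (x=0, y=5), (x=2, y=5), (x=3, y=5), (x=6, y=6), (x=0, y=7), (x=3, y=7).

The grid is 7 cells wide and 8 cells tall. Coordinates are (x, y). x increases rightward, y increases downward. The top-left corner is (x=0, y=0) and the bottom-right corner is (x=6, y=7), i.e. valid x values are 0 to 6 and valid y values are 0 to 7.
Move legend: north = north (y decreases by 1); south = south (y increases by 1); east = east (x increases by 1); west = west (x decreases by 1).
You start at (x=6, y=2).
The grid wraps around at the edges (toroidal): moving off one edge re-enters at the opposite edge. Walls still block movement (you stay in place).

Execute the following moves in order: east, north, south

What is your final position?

Answer: Final position: (x=0, y=2)

Derivation:
Start: (x=6, y=2)
  east (east): (x=6, y=2) -> (x=0, y=2)
  north (north): (x=0, y=2) -> (x=0, y=1)
  south (south): (x=0, y=1) -> (x=0, y=2)
Final: (x=0, y=2)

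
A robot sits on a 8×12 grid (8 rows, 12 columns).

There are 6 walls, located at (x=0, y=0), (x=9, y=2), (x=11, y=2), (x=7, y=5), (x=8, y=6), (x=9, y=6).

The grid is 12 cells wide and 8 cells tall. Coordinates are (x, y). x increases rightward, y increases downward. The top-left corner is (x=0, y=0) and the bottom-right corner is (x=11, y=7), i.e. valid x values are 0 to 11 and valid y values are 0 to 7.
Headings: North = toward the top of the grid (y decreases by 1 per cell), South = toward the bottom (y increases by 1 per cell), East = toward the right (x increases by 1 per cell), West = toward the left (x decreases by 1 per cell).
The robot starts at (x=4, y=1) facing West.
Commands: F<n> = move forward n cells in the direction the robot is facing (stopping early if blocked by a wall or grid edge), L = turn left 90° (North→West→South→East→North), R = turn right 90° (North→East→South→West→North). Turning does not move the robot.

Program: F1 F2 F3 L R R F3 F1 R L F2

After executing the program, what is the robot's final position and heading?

Start: (x=4, y=1), facing West
  F1: move forward 1, now at (x=3, y=1)
  F2: move forward 2, now at (x=1, y=1)
  F3: move forward 1/3 (blocked), now at (x=0, y=1)
  L: turn left, now facing South
  R: turn right, now facing West
  R: turn right, now facing North
  F3: move forward 0/3 (blocked), now at (x=0, y=1)
  F1: move forward 0/1 (blocked), now at (x=0, y=1)
  R: turn right, now facing East
  L: turn left, now facing North
  F2: move forward 0/2 (blocked), now at (x=0, y=1)
Final: (x=0, y=1), facing North

Answer: Final position: (x=0, y=1), facing North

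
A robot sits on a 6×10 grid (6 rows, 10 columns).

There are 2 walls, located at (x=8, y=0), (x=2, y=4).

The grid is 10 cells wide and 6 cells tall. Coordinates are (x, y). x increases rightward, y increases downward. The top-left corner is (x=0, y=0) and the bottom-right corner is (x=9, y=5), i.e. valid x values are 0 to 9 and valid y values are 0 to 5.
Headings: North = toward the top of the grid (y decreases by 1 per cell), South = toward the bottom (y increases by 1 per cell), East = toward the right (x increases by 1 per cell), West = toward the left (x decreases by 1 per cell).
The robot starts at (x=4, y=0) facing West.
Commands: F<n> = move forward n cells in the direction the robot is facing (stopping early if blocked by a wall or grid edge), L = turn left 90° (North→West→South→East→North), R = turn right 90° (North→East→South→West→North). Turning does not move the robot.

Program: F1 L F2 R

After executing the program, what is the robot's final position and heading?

Start: (x=4, y=0), facing West
  F1: move forward 1, now at (x=3, y=0)
  L: turn left, now facing South
  F2: move forward 2, now at (x=3, y=2)
  R: turn right, now facing West
Final: (x=3, y=2), facing West

Answer: Final position: (x=3, y=2), facing West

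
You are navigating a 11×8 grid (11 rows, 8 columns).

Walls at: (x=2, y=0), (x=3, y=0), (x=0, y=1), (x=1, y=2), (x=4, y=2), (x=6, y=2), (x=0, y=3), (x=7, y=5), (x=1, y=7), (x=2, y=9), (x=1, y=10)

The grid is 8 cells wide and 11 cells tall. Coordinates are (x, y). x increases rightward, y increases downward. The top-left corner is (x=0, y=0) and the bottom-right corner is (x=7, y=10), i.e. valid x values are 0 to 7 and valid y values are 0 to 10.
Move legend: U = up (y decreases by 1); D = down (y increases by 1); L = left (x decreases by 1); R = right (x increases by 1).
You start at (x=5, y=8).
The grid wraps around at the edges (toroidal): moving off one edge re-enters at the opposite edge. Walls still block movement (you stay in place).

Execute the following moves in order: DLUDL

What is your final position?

Start: (x=5, y=8)
  D (down): (x=5, y=8) -> (x=5, y=9)
  L (left): (x=5, y=9) -> (x=4, y=9)
  U (up): (x=4, y=9) -> (x=4, y=8)
  D (down): (x=4, y=8) -> (x=4, y=9)
  L (left): (x=4, y=9) -> (x=3, y=9)
Final: (x=3, y=9)

Answer: Final position: (x=3, y=9)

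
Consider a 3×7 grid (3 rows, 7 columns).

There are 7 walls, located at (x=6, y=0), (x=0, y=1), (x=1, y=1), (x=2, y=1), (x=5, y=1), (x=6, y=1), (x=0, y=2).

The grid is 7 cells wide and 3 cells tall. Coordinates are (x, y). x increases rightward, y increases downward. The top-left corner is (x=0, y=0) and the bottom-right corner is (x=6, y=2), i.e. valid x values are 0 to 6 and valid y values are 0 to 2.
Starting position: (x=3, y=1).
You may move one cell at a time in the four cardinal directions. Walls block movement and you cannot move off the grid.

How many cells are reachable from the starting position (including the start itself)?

BFS flood-fill from (x=3, y=1):
  Distance 0: (x=3, y=1)
  Distance 1: (x=3, y=0), (x=4, y=1), (x=3, y=2)
  Distance 2: (x=2, y=0), (x=4, y=0), (x=2, y=2), (x=4, y=2)
  Distance 3: (x=1, y=0), (x=5, y=0), (x=1, y=2), (x=5, y=2)
  Distance 4: (x=0, y=0), (x=6, y=2)
Total reachable: 14 (grid has 14 open cells total)

Answer: Reachable cells: 14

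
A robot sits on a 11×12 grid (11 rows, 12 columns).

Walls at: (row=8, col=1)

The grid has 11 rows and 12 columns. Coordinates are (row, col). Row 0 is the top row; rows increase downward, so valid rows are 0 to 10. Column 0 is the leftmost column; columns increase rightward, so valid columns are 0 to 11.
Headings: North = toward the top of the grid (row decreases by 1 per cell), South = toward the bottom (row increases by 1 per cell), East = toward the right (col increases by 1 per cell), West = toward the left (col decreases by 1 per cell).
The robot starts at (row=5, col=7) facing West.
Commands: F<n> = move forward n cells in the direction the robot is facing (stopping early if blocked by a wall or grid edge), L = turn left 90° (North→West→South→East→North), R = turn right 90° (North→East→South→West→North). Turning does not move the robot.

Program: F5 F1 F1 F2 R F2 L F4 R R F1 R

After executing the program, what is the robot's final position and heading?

Answer: Final position: (row=3, col=1), facing South

Derivation:
Start: (row=5, col=7), facing West
  F5: move forward 5, now at (row=5, col=2)
  F1: move forward 1, now at (row=5, col=1)
  F1: move forward 1, now at (row=5, col=0)
  F2: move forward 0/2 (blocked), now at (row=5, col=0)
  R: turn right, now facing North
  F2: move forward 2, now at (row=3, col=0)
  L: turn left, now facing West
  F4: move forward 0/4 (blocked), now at (row=3, col=0)
  R: turn right, now facing North
  R: turn right, now facing East
  F1: move forward 1, now at (row=3, col=1)
  R: turn right, now facing South
Final: (row=3, col=1), facing South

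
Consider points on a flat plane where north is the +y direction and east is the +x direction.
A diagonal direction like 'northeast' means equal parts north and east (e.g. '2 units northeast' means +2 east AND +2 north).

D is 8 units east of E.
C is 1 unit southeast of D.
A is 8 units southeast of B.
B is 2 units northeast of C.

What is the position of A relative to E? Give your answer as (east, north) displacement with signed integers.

Answer: A is at (east=19, north=-7) relative to E.

Derivation:
Place E at the origin (east=0, north=0).
  D is 8 units east of E: delta (east=+8, north=+0); D at (east=8, north=0).
  C is 1 unit southeast of D: delta (east=+1, north=-1); C at (east=9, north=-1).
  B is 2 units northeast of C: delta (east=+2, north=+2); B at (east=11, north=1).
  A is 8 units southeast of B: delta (east=+8, north=-8); A at (east=19, north=-7).
Therefore A relative to E: (east=19, north=-7).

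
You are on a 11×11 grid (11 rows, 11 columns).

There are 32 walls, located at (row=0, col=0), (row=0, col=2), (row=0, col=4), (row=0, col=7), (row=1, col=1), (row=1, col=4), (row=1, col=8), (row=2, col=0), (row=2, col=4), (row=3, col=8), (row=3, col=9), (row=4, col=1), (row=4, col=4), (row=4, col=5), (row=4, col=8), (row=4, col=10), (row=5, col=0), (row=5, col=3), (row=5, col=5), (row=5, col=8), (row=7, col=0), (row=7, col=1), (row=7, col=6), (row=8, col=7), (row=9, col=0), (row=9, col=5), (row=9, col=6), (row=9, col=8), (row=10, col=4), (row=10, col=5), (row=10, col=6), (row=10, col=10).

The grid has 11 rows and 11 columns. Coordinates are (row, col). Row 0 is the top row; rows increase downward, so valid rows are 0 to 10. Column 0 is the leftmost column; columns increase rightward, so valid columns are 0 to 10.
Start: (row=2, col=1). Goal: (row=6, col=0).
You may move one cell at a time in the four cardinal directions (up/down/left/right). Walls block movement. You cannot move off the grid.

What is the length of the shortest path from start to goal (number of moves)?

BFS from (row=2, col=1) until reaching (row=6, col=0):
  Distance 0: (row=2, col=1)
  Distance 1: (row=2, col=2), (row=3, col=1)
  Distance 2: (row=1, col=2), (row=2, col=3), (row=3, col=0), (row=3, col=2)
  Distance 3: (row=1, col=3), (row=3, col=3), (row=4, col=0), (row=4, col=2)
  Distance 4: (row=0, col=3), (row=3, col=4), (row=4, col=3), (row=5, col=2)
  Distance 5: (row=3, col=5), (row=5, col=1), (row=6, col=2)
  Distance 6: (row=2, col=5), (row=3, col=6), (row=6, col=1), (row=6, col=3), (row=7, col=2)
  Distance 7: (row=1, col=5), (row=2, col=6), (row=3, col=7), (row=4, col=6), (row=6, col=0), (row=6, col=4), (row=7, col=3), (row=8, col=2)  <- goal reached here
One shortest path (7 moves): (row=2, col=1) -> (row=2, col=2) -> (row=3, col=2) -> (row=4, col=2) -> (row=5, col=2) -> (row=5, col=1) -> (row=6, col=1) -> (row=6, col=0)

Answer: Shortest path length: 7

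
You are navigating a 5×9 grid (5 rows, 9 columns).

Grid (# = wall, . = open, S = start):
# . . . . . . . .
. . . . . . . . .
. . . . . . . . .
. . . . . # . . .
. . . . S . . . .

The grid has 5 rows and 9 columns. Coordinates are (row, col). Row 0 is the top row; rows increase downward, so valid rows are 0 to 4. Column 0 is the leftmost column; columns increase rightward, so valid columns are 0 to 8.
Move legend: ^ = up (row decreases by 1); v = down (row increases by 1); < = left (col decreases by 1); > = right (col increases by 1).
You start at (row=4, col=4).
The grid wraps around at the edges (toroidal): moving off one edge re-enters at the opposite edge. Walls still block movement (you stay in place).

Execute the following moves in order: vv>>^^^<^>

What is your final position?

Answer: Final position: (row=2, col=7)

Derivation:
Start: (row=4, col=4)
  v (down): (row=4, col=4) -> (row=0, col=4)
  v (down): (row=0, col=4) -> (row=1, col=4)
  > (right): (row=1, col=4) -> (row=1, col=5)
  > (right): (row=1, col=5) -> (row=1, col=6)
  ^ (up): (row=1, col=6) -> (row=0, col=6)
  ^ (up): (row=0, col=6) -> (row=4, col=6)
  ^ (up): (row=4, col=6) -> (row=3, col=6)
  < (left): blocked, stay at (row=3, col=6)
  ^ (up): (row=3, col=6) -> (row=2, col=6)
  > (right): (row=2, col=6) -> (row=2, col=7)
Final: (row=2, col=7)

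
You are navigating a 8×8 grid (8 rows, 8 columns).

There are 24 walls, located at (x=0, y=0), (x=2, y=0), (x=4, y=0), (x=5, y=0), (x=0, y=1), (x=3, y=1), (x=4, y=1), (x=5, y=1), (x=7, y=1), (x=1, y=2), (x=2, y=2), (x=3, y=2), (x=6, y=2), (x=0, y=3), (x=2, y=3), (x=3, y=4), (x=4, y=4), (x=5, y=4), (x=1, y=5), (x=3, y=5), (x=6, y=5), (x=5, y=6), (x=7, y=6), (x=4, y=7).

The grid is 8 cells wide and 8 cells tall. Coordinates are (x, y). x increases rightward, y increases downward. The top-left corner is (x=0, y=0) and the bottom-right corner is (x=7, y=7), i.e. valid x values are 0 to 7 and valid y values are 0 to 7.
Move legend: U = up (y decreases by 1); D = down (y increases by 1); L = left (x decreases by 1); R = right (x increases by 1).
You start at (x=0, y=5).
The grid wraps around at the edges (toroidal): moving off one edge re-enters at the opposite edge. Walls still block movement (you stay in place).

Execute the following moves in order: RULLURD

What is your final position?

Answer: Final position: (x=7, y=4)

Derivation:
Start: (x=0, y=5)
  R (right): blocked, stay at (x=0, y=5)
  U (up): (x=0, y=5) -> (x=0, y=4)
  L (left): (x=0, y=4) -> (x=7, y=4)
  L (left): (x=7, y=4) -> (x=6, y=4)
  U (up): (x=6, y=4) -> (x=6, y=3)
  R (right): (x=6, y=3) -> (x=7, y=3)
  D (down): (x=7, y=3) -> (x=7, y=4)
Final: (x=7, y=4)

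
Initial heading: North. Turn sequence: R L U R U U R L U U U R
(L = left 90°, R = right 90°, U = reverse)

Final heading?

Start: North
  R (right (90° clockwise)) -> East
  L (left (90° counter-clockwise)) -> North
  U (U-turn (180°)) -> South
  R (right (90° clockwise)) -> West
  U (U-turn (180°)) -> East
  U (U-turn (180°)) -> West
  R (right (90° clockwise)) -> North
  L (left (90° counter-clockwise)) -> West
  U (U-turn (180°)) -> East
  U (U-turn (180°)) -> West
  U (U-turn (180°)) -> East
  R (right (90° clockwise)) -> South
Final: South

Answer: Final heading: South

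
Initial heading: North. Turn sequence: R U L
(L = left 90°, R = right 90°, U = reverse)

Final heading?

Start: North
  R (right (90° clockwise)) -> East
  U (U-turn (180°)) -> West
  L (left (90° counter-clockwise)) -> South
Final: South

Answer: Final heading: South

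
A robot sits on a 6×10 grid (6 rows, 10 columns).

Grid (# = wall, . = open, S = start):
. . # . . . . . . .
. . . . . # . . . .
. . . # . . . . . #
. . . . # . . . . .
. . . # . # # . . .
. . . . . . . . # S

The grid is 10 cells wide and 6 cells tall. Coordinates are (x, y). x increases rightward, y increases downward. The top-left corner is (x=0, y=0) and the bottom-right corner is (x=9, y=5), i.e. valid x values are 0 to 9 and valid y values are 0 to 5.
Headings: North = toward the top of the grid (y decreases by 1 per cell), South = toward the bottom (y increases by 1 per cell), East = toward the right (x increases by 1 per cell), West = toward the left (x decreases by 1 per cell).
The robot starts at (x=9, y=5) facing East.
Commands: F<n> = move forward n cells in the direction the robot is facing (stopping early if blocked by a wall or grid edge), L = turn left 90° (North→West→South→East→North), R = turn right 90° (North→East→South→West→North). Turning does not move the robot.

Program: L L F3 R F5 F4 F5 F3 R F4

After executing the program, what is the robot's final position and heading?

Start: (x=9, y=5), facing East
  L: turn left, now facing North
  L: turn left, now facing West
  F3: move forward 0/3 (blocked), now at (x=9, y=5)
  R: turn right, now facing North
  F5: move forward 2/5 (blocked), now at (x=9, y=3)
  F4: move forward 0/4 (blocked), now at (x=9, y=3)
  F5: move forward 0/5 (blocked), now at (x=9, y=3)
  F3: move forward 0/3 (blocked), now at (x=9, y=3)
  R: turn right, now facing East
  F4: move forward 0/4 (blocked), now at (x=9, y=3)
Final: (x=9, y=3), facing East

Answer: Final position: (x=9, y=3), facing East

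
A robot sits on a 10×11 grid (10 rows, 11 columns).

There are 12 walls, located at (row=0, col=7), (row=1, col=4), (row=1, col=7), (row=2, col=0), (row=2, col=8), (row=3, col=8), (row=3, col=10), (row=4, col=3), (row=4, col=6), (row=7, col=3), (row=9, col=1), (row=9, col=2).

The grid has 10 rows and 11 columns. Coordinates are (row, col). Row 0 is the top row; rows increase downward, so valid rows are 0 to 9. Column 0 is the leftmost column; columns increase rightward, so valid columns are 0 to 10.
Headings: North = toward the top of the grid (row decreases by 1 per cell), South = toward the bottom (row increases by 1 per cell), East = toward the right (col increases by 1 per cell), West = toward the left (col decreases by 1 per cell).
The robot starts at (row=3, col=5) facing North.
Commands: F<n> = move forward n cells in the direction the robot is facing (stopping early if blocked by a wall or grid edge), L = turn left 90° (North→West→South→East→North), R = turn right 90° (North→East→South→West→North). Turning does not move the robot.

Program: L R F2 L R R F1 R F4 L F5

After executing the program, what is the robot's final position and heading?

Answer: Final position: (row=3, col=7), facing East

Derivation:
Start: (row=3, col=5), facing North
  L: turn left, now facing West
  R: turn right, now facing North
  F2: move forward 2, now at (row=1, col=5)
  L: turn left, now facing West
  R: turn right, now facing North
  R: turn right, now facing East
  F1: move forward 1, now at (row=1, col=6)
  R: turn right, now facing South
  F4: move forward 2/4 (blocked), now at (row=3, col=6)
  L: turn left, now facing East
  F5: move forward 1/5 (blocked), now at (row=3, col=7)
Final: (row=3, col=7), facing East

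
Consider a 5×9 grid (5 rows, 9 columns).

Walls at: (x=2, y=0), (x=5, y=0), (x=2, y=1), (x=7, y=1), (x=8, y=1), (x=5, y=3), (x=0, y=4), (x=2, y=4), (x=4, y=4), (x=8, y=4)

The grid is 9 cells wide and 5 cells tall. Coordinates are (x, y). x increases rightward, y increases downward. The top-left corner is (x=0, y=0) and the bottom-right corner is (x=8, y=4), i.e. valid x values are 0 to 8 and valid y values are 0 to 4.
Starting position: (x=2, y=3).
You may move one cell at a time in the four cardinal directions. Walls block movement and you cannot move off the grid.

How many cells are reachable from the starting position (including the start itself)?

BFS flood-fill from (x=2, y=3):
  Distance 0: (x=2, y=3)
  Distance 1: (x=2, y=2), (x=1, y=3), (x=3, y=3)
  Distance 2: (x=1, y=2), (x=3, y=2), (x=0, y=3), (x=4, y=3), (x=1, y=4), (x=3, y=4)
  Distance 3: (x=1, y=1), (x=3, y=1), (x=0, y=2), (x=4, y=2)
  Distance 4: (x=1, y=0), (x=3, y=0), (x=0, y=1), (x=4, y=1), (x=5, y=2)
  Distance 5: (x=0, y=0), (x=4, y=0), (x=5, y=1), (x=6, y=2)
  Distance 6: (x=6, y=1), (x=7, y=2), (x=6, y=3)
  Distance 7: (x=6, y=0), (x=8, y=2), (x=7, y=3), (x=6, y=4)
  Distance 8: (x=7, y=0), (x=8, y=3), (x=5, y=4), (x=7, y=4)
  Distance 9: (x=8, y=0)
Total reachable: 35 (grid has 35 open cells total)

Answer: Reachable cells: 35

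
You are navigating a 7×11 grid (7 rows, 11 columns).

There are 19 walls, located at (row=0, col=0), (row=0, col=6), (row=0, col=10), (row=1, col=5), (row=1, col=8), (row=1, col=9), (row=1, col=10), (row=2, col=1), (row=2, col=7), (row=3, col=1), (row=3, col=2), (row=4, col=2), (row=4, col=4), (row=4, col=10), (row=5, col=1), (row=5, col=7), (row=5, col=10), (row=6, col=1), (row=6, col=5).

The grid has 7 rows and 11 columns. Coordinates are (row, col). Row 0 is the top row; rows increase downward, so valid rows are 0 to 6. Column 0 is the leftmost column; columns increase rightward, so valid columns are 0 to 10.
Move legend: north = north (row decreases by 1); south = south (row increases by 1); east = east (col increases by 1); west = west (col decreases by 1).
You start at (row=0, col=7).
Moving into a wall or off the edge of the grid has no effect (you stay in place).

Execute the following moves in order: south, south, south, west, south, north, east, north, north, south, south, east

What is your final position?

Answer: Final position: (row=1, col=7)

Derivation:
Start: (row=0, col=7)
  south (south): (row=0, col=7) -> (row=1, col=7)
  south (south): blocked, stay at (row=1, col=7)
  south (south): blocked, stay at (row=1, col=7)
  west (west): (row=1, col=7) -> (row=1, col=6)
  south (south): (row=1, col=6) -> (row=2, col=6)
  north (north): (row=2, col=6) -> (row=1, col=6)
  east (east): (row=1, col=6) -> (row=1, col=7)
  north (north): (row=1, col=7) -> (row=0, col=7)
  north (north): blocked, stay at (row=0, col=7)
  south (south): (row=0, col=7) -> (row=1, col=7)
  south (south): blocked, stay at (row=1, col=7)
  east (east): blocked, stay at (row=1, col=7)
Final: (row=1, col=7)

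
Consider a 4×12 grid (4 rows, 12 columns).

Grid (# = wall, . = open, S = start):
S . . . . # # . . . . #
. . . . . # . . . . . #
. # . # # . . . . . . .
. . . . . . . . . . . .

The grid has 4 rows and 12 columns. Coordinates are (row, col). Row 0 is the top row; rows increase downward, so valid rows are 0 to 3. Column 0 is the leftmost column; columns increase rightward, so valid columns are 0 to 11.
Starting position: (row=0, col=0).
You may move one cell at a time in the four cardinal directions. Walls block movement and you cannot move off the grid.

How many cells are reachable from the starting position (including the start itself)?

BFS flood-fill from (row=0, col=0):
  Distance 0: (row=0, col=0)
  Distance 1: (row=0, col=1), (row=1, col=0)
  Distance 2: (row=0, col=2), (row=1, col=1), (row=2, col=0)
  Distance 3: (row=0, col=3), (row=1, col=2), (row=3, col=0)
  Distance 4: (row=0, col=4), (row=1, col=3), (row=2, col=2), (row=3, col=1)
  Distance 5: (row=1, col=4), (row=3, col=2)
  Distance 6: (row=3, col=3)
  Distance 7: (row=3, col=4)
  Distance 8: (row=3, col=5)
  Distance 9: (row=2, col=5), (row=3, col=6)
  Distance 10: (row=2, col=6), (row=3, col=7)
  Distance 11: (row=1, col=6), (row=2, col=7), (row=3, col=8)
  Distance 12: (row=1, col=7), (row=2, col=8), (row=3, col=9)
  Distance 13: (row=0, col=7), (row=1, col=8), (row=2, col=9), (row=3, col=10)
  Distance 14: (row=0, col=8), (row=1, col=9), (row=2, col=10), (row=3, col=11)
  Distance 15: (row=0, col=9), (row=1, col=10), (row=2, col=11)
  Distance 16: (row=0, col=10)
Total reachable: 40 (grid has 40 open cells total)

Answer: Reachable cells: 40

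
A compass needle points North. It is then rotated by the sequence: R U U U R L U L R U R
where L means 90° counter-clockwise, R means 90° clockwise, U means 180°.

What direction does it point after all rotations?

Answer: Final heading: North

Derivation:
Start: North
  R (right (90° clockwise)) -> East
  U (U-turn (180°)) -> West
  U (U-turn (180°)) -> East
  U (U-turn (180°)) -> West
  R (right (90° clockwise)) -> North
  L (left (90° counter-clockwise)) -> West
  U (U-turn (180°)) -> East
  L (left (90° counter-clockwise)) -> North
  R (right (90° clockwise)) -> East
  U (U-turn (180°)) -> West
  R (right (90° clockwise)) -> North
Final: North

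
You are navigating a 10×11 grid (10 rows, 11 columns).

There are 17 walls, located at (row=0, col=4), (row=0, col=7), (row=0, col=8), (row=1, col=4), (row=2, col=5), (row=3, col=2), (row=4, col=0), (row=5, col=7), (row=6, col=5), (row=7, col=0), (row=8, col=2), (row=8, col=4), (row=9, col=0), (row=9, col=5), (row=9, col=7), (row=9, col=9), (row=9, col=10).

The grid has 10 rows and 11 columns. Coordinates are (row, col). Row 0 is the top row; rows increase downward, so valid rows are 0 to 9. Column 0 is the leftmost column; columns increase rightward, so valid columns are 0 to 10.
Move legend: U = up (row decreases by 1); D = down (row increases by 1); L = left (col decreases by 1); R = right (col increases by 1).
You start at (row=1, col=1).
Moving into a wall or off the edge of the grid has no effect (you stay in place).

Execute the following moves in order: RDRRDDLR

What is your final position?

Start: (row=1, col=1)
  R (right): (row=1, col=1) -> (row=1, col=2)
  D (down): (row=1, col=2) -> (row=2, col=2)
  R (right): (row=2, col=2) -> (row=2, col=3)
  R (right): (row=2, col=3) -> (row=2, col=4)
  D (down): (row=2, col=4) -> (row=3, col=4)
  D (down): (row=3, col=4) -> (row=4, col=4)
  L (left): (row=4, col=4) -> (row=4, col=3)
  R (right): (row=4, col=3) -> (row=4, col=4)
Final: (row=4, col=4)

Answer: Final position: (row=4, col=4)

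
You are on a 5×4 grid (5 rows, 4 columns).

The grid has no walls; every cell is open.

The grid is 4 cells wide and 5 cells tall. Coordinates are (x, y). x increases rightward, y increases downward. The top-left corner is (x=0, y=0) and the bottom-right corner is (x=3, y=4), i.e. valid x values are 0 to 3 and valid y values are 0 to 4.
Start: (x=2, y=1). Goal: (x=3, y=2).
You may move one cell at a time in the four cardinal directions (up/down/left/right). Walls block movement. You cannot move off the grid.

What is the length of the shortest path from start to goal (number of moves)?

Answer: Shortest path length: 2

Derivation:
BFS from (x=2, y=1) until reaching (x=3, y=2):
  Distance 0: (x=2, y=1)
  Distance 1: (x=2, y=0), (x=1, y=1), (x=3, y=1), (x=2, y=2)
  Distance 2: (x=1, y=0), (x=3, y=0), (x=0, y=1), (x=1, y=2), (x=3, y=2), (x=2, y=3)  <- goal reached here
One shortest path (2 moves): (x=2, y=1) -> (x=3, y=1) -> (x=3, y=2)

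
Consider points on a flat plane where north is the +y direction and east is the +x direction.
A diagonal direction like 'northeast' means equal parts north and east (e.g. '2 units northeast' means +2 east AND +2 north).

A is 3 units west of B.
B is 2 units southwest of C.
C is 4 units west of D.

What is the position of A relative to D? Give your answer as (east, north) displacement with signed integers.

Place D at the origin (east=0, north=0).
  C is 4 units west of D: delta (east=-4, north=+0); C at (east=-4, north=0).
  B is 2 units southwest of C: delta (east=-2, north=-2); B at (east=-6, north=-2).
  A is 3 units west of B: delta (east=-3, north=+0); A at (east=-9, north=-2).
Therefore A relative to D: (east=-9, north=-2).

Answer: A is at (east=-9, north=-2) relative to D.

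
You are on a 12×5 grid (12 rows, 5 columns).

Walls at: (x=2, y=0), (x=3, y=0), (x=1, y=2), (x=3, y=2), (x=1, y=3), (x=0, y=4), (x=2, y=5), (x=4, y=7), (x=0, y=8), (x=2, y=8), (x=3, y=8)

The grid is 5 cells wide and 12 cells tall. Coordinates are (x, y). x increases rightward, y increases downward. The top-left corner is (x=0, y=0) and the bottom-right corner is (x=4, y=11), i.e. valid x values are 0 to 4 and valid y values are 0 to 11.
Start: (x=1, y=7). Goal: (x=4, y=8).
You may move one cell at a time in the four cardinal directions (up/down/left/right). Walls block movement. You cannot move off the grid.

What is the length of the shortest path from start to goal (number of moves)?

Answer: Shortest path length: 6

Derivation:
BFS from (x=1, y=7) until reaching (x=4, y=8):
  Distance 0: (x=1, y=7)
  Distance 1: (x=1, y=6), (x=0, y=7), (x=2, y=7), (x=1, y=8)
  Distance 2: (x=1, y=5), (x=0, y=6), (x=2, y=6), (x=3, y=7), (x=1, y=9)
  Distance 3: (x=1, y=4), (x=0, y=5), (x=3, y=6), (x=0, y=9), (x=2, y=9), (x=1, y=10)
  Distance 4: (x=2, y=4), (x=3, y=5), (x=4, y=6), (x=3, y=9), (x=0, y=10), (x=2, y=10), (x=1, y=11)
  Distance 5: (x=2, y=3), (x=3, y=4), (x=4, y=5), (x=4, y=9), (x=3, y=10), (x=0, y=11), (x=2, y=11)
  Distance 6: (x=2, y=2), (x=3, y=3), (x=4, y=4), (x=4, y=8), (x=4, y=10), (x=3, y=11)  <- goal reached here
One shortest path (6 moves): (x=1, y=7) -> (x=1, y=8) -> (x=1, y=9) -> (x=2, y=9) -> (x=3, y=9) -> (x=4, y=9) -> (x=4, y=8)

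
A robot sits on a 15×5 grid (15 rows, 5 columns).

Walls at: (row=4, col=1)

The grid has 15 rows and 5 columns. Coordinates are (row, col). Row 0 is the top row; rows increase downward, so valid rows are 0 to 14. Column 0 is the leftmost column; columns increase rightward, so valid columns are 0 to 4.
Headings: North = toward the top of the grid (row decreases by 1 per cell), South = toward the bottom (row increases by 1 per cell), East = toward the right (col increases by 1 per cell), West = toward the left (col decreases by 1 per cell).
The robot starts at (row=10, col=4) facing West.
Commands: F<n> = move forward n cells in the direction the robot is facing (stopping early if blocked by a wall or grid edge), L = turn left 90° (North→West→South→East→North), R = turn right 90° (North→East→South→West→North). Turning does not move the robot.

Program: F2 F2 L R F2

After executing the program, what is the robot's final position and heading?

Start: (row=10, col=4), facing West
  F2: move forward 2, now at (row=10, col=2)
  F2: move forward 2, now at (row=10, col=0)
  L: turn left, now facing South
  R: turn right, now facing West
  F2: move forward 0/2 (blocked), now at (row=10, col=0)
Final: (row=10, col=0), facing West

Answer: Final position: (row=10, col=0), facing West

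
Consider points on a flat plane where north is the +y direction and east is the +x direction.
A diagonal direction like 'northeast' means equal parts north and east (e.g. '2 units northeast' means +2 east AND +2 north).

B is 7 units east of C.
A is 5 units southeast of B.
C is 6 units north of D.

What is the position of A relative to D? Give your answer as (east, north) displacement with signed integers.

Answer: A is at (east=12, north=1) relative to D.

Derivation:
Place D at the origin (east=0, north=0).
  C is 6 units north of D: delta (east=+0, north=+6); C at (east=0, north=6).
  B is 7 units east of C: delta (east=+7, north=+0); B at (east=7, north=6).
  A is 5 units southeast of B: delta (east=+5, north=-5); A at (east=12, north=1).
Therefore A relative to D: (east=12, north=1).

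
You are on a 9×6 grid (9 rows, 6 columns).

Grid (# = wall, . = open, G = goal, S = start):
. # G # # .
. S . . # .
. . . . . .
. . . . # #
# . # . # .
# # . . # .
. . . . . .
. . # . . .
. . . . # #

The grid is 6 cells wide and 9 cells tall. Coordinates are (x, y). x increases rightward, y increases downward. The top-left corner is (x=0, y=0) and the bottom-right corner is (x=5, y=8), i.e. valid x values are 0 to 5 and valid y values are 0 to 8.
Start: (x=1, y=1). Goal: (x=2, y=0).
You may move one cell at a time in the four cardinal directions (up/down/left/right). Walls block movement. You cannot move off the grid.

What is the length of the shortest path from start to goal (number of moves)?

BFS from (x=1, y=1) until reaching (x=2, y=0):
  Distance 0: (x=1, y=1)
  Distance 1: (x=0, y=1), (x=2, y=1), (x=1, y=2)
  Distance 2: (x=0, y=0), (x=2, y=0), (x=3, y=1), (x=0, y=2), (x=2, y=2), (x=1, y=3)  <- goal reached here
One shortest path (2 moves): (x=1, y=1) -> (x=2, y=1) -> (x=2, y=0)

Answer: Shortest path length: 2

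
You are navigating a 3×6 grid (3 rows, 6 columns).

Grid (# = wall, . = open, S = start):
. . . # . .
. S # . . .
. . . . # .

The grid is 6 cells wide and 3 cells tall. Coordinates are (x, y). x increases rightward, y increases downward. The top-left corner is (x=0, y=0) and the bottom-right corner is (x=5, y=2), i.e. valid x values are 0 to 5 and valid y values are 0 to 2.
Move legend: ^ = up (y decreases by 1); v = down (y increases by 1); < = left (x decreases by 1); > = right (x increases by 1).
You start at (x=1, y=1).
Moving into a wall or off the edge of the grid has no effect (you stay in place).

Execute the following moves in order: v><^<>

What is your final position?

Answer: Final position: (x=1, y=1)

Derivation:
Start: (x=1, y=1)
  v (down): (x=1, y=1) -> (x=1, y=2)
  > (right): (x=1, y=2) -> (x=2, y=2)
  < (left): (x=2, y=2) -> (x=1, y=2)
  ^ (up): (x=1, y=2) -> (x=1, y=1)
  < (left): (x=1, y=1) -> (x=0, y=1)
  > (right): (x=0, y=1) -> (x=1, y=1)
Final: (x=1, y=1)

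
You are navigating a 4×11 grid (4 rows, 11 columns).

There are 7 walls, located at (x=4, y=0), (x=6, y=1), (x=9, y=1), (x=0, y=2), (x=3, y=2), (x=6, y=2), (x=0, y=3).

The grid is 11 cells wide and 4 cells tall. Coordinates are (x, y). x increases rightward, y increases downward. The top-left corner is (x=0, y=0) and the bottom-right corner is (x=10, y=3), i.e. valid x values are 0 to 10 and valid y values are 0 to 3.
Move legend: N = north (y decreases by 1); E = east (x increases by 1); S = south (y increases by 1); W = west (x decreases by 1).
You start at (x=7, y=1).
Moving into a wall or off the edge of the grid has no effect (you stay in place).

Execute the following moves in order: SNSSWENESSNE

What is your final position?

Start: (x=7, y=1)
  S (south): (x=7, y=1) -> (x=7, y=2)
  N (north): (x=7, y=2) -> (x=7, y=1)
  S (south): (x=7, y=1) -> (x=7, y=2)
  S (south): (x=7, y=2) -> (x=7, y=3)
  W (west): (x=7, y=3) -> (x=6, y=3)
  E (east): (x=6, y=3) -> (x=7, y=3)
  N (north): (x=7, y=3) -> (x=7, y=2)
  E (east): (x=7, y=2) -> (x=8, y=2)
  S (south): (x=8, y=2) -> (x=8, y=3)
  S (south): blocked, stay at (x=8, y=3)
  N (north): (x=8, y=3) -> (x=8, y=2)
  E (east): (x=8, y=2) -> (x=9, y=2)
Final: (x=9, y=2)

Answer: Final position: (x=9, y=2)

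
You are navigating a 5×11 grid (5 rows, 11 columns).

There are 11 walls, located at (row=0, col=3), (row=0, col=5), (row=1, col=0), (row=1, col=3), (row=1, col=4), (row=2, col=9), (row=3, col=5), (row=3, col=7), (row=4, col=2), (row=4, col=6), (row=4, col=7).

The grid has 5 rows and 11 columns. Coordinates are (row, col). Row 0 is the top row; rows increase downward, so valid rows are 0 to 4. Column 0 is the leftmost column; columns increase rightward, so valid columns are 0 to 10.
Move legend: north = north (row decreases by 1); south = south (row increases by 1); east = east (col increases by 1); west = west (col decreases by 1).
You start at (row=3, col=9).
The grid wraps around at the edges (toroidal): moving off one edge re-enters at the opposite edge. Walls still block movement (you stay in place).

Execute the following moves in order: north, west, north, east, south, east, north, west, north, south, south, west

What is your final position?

Answer: Final position: (row=4, col=8)

Derivation:
Start: (row=3, col=9)
  north (north): blocked, stay at (row=3, col=9)
  west (west): (row=3, col=9) -> (row=3, col=8)
  north (north): (row=3, col=8) -> (row=2, col=8)
  east (east): blocked, stay at (row=2, col=8)
  south (south): (row=2, col=8) -> (row=3, col=8)
  east (east): (row=3, col=8) -> (row=3, col=9)
  north (north): blocked, stay at (row=3, col=9)
  west (west): (row=3, col=9) -> (row=3, col=8)
  north (north): (row=3, col=8) -> (row=2, col=8)
  south (south): (row=2, col=8) -> (row=3, col=8)
  south (south): (row=3, col=8) -> (row=4, col=8)
  west (west): blocked, stay at (row=4, col=8)
Final: (row=4, col=8)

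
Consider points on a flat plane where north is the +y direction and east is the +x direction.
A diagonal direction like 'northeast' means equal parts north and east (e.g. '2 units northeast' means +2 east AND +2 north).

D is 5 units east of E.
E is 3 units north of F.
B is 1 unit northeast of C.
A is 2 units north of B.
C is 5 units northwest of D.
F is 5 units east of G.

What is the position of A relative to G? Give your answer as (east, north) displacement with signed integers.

Place G at the origin (east=0, north=0).
  F is 5 units east of G: delta (east=+5, north=+0); F at (east=5, north=0).
  E is 3 units north of F: delta (east=+0, north=+3); E at (east=5, north=3).
  D is 5 units east of E: delta (east=+5, north=+0); D at (east=10, north=3).
  C is 5 units northwest of D: delta (east=-5, north=+5); C at (east=5, north=8).
  B is 1 unit northeast of C: delta (east=+1, north=+1); B at (east=6, north=9).
  A is 2 units north of B: delta (east=+0, north=+2); A at (east=6, north=11).
Therefore A relative to G: (east=6, north=11).

Answer: A is at (east=6, north=11) relative to G.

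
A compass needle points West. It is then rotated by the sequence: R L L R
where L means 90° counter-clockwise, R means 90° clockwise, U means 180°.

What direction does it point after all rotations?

Answer: Final heading: West

Derivation:
Start: West
  R (right (90° clockwise)) -> North
  L (left (90° counter-clockwise)) -> West
  L (left (90° counter-clockwise)) -> South
  R (right (90° clockwise)) -> West
Final: West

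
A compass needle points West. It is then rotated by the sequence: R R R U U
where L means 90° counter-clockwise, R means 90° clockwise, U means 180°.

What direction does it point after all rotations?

Answer: Final heading: South

Derivation:
Start: West
  R (right (90° clockwise)) -> North
  R (right (90° clockwise)) -> East
  R (right (90° clockwise)) -> South
  U (U-turn (180°)) -> North
  U (U-turn (180°)) -> South
Final: South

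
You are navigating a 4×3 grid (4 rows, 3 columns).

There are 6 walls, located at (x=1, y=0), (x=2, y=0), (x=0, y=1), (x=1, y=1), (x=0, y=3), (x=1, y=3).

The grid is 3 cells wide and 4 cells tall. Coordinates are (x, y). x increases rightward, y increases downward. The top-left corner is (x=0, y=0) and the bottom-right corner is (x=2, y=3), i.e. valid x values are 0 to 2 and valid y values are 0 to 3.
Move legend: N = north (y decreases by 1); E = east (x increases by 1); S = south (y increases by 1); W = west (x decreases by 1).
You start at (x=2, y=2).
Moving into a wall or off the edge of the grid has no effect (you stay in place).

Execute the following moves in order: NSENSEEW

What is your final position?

Answer: Final position: (x=1, y=2)

Derivation:
Start: (x=2, y=2)
  N (north): (x=2, y=2) -> (x=2, y=1)
  S (south): (x=2, y=1) -> (x=2, y=2)
  E (east): blocked, stay at (x=2, y=2)
  N (north): (x=2, y=2) -> (x=2, y=1)
  S (south): (x=2, y=1) -> (x=2, y=2)
  E (east): blocked, stay at (x=2, y=2)
  E (east): blocked, stay at (x=2, y=2)
  W (west): (x=2, y=2) -> (x=1, y=2)
Final: (x=1, y=2)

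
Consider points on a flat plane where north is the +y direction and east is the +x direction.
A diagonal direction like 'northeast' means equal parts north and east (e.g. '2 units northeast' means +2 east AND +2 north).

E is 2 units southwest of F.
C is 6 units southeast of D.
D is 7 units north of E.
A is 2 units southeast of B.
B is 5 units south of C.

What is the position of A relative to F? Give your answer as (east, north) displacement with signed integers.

Place F at the origin (east=0, north=0).
  E is 2 units southwest of F: delta (east=-2, north=-2); E at (east=-2, north=-2).
  D is 7 units north of E: delta (east=+0, north=+7); D at (east=-2, north=5).
  C is 6 units southeast of D: delta (east=+6, north=-6); C at (east=4, north=-1).
  B is 5 units south of C: delta (east=+0, north=-5); B at (east=4, north=-6).
  A is 2 units southeast of B: delta (east=+2, north=-2); A at (east=6, north=-8).
Therefore A relative to F: (east=6, north=-8).

Answer: A is at (east=6, north=-8) relative to F.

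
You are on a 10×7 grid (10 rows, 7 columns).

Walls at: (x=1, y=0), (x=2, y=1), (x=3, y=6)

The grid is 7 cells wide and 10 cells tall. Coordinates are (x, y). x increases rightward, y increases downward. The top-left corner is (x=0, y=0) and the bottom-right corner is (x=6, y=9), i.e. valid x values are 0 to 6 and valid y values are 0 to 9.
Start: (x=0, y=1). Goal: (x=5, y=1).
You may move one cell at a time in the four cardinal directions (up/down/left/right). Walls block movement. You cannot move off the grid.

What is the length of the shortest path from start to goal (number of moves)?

Answer: Shortest path length: 7

Derivation:
BFS from (x=0, y=1) until reaching (x=5, y=1):
  Distance 0: (x=0, y=1)
  Distance 1: (x=0, y=0), (x=1, y=1), (x=0, y=2)
  Distance 2: (x=1, y=2), (x=0, y=3)
  Distance 3: (x=2, y=2), (x=1, y=3), (x=0, y=4)
  Distance 4: (x=3, y=2), (x=2, y=3), (x=1, y=4), (x=0, y=5)
  Distance 5: (x=3, y=1), (x=4, y=2), (x=3, y=3), (x=2, y=4), (x=1, y=5), (x=0, y=6)
  Distance 6: (x=3, y=0), (x=4, y=1), (x=5, y=2), (x=4, y=3), (x=3, y=4), (x=2, y=5), (x=1, y=6), (x=0, y=7)
  Distance 7: (x=2, y=0), (x=4, y=0), (x=5, y=1), (x=6, y=2), (x=5, y=3), (x=4, y=4), (x=3, y=5), (x=2, y=6), (x=1, y=7), (x=0, y=8)  <- goal reached here
One shortest path (7 moves): (x=0, y=1) -> (x=1, y=1) -> (x=1, y=2) -> (x=2, y=2) -> (x=3, y=2) -> (x=4, y=2) -> (x=5, y=2) -> (x=5, y=1)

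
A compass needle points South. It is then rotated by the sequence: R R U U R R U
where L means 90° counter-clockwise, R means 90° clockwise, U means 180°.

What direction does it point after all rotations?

Start: South
  R (right (90° clockwise)) -> West
  R (right (90° clockwise)) -> North
  U (U-turn (180°)) -> South
  U (U-turn (180°)) -> North
  R (right (90° clockwise)) -> East
  R (right (90° clockwise)) -> South
  U (U-turn (180°)) -> North
Final: North

Answer: Final heading: North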